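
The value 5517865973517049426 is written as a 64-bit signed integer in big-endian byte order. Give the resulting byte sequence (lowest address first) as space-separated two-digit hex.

4C 93 65 DE 35 B2 DE 52

5517865973517049426 in hexadecimal, padded to 64 bits, is 0x4C9365DE35B2DE52.
Split into bytes (most-significant first): 4C 93 65 DE 35 B2 DE 52.
In big-endian order the high byte comes first in memory.
So the memory order matches the most-significant-first order: 4C 93 65 DE 35 B2 DE 52.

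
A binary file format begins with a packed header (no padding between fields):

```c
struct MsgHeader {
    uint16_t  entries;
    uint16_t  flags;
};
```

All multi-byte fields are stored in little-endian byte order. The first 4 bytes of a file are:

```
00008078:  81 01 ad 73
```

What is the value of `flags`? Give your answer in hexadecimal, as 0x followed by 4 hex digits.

0x73AD

`flags` follows `entries` (2 bytes), so it starts at byte offset 2 and occupies 2 bytes.
Bytes at offsets 2..3: AD 73.
Little-endian stores the least-significant byte at the lowest address.
Reassemble most-significant byte first: 73 AD → 0x73AD.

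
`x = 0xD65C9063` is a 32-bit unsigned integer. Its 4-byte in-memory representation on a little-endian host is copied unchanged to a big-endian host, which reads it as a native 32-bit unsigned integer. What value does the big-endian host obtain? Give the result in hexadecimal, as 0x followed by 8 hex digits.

0x63905CD6

Stored little-endian, the bytes at ascending addresses are 63 90 5C D6.
Read back as big-endian, the last byte is least significant, giving 0x63905CD6.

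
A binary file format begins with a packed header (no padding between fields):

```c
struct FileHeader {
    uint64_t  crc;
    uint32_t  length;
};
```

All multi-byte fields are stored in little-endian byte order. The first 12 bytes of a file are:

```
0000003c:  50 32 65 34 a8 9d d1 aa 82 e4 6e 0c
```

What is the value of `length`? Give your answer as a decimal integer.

`length` follows `crc` (8 bytes), so it starts at byte offset 8 and occupies 4 bytes.
Bytes at offsets 8..11: 82 E4 6E 0C.
Little-endian: lowest address holds the least-significant byte.
Reassemble most-significant byte first: 0C 6E E4 82 → 0x0C6EE482.
0x0C6EE482 = 208594050.

208594050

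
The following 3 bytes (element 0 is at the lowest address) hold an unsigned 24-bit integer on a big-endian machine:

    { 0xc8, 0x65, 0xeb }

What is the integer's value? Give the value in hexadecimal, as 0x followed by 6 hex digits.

Big-endian: lowest address holds the most-significant byte.
The bytes are already most-significant first: 0xC865EB.

0xC865EB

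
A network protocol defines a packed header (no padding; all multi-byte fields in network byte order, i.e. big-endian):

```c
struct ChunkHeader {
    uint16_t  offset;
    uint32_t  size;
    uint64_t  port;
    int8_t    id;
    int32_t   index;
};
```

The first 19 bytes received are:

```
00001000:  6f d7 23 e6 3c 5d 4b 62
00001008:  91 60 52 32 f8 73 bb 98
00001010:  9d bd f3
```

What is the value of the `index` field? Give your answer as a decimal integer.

`index` follows `offset` (2 B), `size` (4 B), `port` (8 B), `id` (1 B), so it starts at offset 2 + 4 + 8 + 1 = 15 and occupies 4 bytes.
Bytes at offsets 15..18: 98 9D BD F3.
Big-endian stores the most-significant byte at the lowest address.
The bytes are already most-significant first: 0x989DBDF3.
Top bit is set, so as a signed 32-bit value this is 0x989DBDF3 − 2^32 = -1734492685.

-1734492685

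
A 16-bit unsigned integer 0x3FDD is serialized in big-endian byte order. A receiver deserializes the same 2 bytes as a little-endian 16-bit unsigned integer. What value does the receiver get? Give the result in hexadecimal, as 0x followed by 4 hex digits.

Stored big-endian, the bytes at ascending addresses are 3F DD.
Read back as little-endian, the first byte is least significant, giving 0xDD3F.

0xDD3F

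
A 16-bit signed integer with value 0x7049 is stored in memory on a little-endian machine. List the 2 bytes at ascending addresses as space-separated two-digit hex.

Split into bytes (most-significant first): 70 49.
Little-endian: lowest address holds the least-significant byte.
So at ascending addresses the bytes are 49 70.

49 70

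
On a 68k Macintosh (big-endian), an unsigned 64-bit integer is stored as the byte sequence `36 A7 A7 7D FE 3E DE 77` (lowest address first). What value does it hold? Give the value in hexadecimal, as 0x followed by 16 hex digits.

0x36A7A77DFE3EDE77

Big-endian: lowest address holds the most-significant byte.
The bytes are already most-significant first: 0x36A7A77DFE3EDE77.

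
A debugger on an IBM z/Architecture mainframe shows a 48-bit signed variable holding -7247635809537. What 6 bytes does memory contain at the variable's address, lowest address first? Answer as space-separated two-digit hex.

F9 68 87 3D FA FF

Two's complement of -7247635809537 in 48 bits: 7247635809537 = 0x069778C20501; invert → 0xF968873DFAFE; add 1 → 0xF968873DFAFF.
Split into bytes (most-significant first): F9 68 87 3D FA FF.
Big-endian: lowest address holds the most-significant byte.
So the memory order matches the most-significant-first order: F9 68 87 3D FA FF.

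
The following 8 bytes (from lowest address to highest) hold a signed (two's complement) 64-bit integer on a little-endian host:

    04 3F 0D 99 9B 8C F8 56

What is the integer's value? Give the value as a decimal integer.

6266913481401646852

In little-endian order the low byte comes first in memory.
Reassemble most-significant byte first: 56 F8 8C 9B 99 0D 3F 04 → 0x56F88C9B990D3F04.
0x56F88C9B990D3F04 = 6266913481401646852.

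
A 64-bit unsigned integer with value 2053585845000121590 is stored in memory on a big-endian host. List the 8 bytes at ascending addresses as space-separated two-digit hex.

2053585845000121590 in hexadecimal, padded to 64 bits, is 0x1C7FCD721700ACF6.
Split into bytes (most-significant first): 1C 7F CD 72 17 00 AC F6.
In big-endian order the high byte comes first in memory.
So the memory order matches the most-significant-first order: 1C 7F CD 72 17 00 AC F6.

1C 7F CD 72 17 00 AC F6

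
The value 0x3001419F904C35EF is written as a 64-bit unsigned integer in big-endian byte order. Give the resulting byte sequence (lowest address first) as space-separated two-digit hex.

Split into bytes (most-significant first): 30 01 41 9F 90 4C 35 EF.
In big-endian order the high byte comes first in memory.
So the memory order matches the most-significant-first order: 30 01 41 9F 90 4C 35 EF.

30 01 41 9F 90 4C 35 EF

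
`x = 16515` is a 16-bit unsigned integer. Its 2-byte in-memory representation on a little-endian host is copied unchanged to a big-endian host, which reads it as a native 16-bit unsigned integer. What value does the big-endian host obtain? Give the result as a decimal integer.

33600

16515 in 16-bit hexadecimal is 0x4083.
Stored little-endian, the bytes at ascending addresses are 83 40.
Read back as big-endian, the last byte is least significant, giving 0x8340.
0x8340 = 33600.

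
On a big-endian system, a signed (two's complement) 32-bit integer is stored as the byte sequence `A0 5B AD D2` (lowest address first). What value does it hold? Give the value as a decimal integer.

-1604604462

Big-endian: lowest address holds the most-significant byte.
The bytes are already most-significant first: 0xA05BADD2.
Top bit is set, so as a signed 32-bit value this is 0xA05BADD2 − 2^32 = -1604604462.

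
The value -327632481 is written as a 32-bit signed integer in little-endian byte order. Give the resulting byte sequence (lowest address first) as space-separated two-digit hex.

9F B9 78 EC

Two's complement of -327632481 in 32 bits: 327632481 = 0x13874661; invert → 0xEC78B99E; add 1 → 0xEC78B99F.
Split into bytes (most-significant first): EC 78 B9 9F.
Little-endian stores the least-significant byte at the lowest address.
So at ascending addresses the bytes are 9F B9 78 EC.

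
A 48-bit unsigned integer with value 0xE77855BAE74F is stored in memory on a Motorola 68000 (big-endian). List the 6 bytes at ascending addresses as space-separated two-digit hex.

Split into bytes (most-significant first): E7 78 55 BA E7 4F.
Big-endian: lowest address holds the most-significant byte.
So the memory order matches the most-significant-first order: E7 78 55 BA E7 4F.

E7 78 55 BA E7 4F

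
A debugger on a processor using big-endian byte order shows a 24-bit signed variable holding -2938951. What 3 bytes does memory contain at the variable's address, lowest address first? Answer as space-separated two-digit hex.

Two's complement of -2938951 in 24 bits: 2938951 = 0x2CD847; invert → 0xD327B8; add 1 → 0xD327B9.
Split into bytes (most-significant first): D3 27 B9.
Big-endian: lowest address holds the most-significant byte.
So the memory order matches the most-significant-first order: D3 27 B9.

D3 27 B9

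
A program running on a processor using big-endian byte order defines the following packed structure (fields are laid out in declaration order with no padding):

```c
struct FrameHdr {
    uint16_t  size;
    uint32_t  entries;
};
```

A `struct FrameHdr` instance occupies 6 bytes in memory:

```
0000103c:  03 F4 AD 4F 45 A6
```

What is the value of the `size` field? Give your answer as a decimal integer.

`size` is the first field, at byte offset 0, occupying 2 bytes.
Bytes at offsets 0..1: 03 F4.
Big-endian: lowest address holds the most-significant byte.
The bytes are already most-significant first: 0x03F4.
0x03F4 = 1012.

1012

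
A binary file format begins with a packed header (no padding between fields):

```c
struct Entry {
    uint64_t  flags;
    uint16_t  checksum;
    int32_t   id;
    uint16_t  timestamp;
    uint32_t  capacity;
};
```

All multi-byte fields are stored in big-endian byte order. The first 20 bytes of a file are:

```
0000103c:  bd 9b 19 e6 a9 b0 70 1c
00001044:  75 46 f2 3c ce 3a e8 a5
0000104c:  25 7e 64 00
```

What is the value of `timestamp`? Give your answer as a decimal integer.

`timestamp` follows `flags` (8 B), `checksum` (2 B), `id` (4 B), so it starts at offset 8 + 2 + 4 = 14 and occupies 2 bytes.
Bytes at offsets 14..15: E8 A5.
In big-endian order the high byte comes first in memory.
The bytes are already most-significant first: 0xE8A5.
0xE8A5 = 59557.

59557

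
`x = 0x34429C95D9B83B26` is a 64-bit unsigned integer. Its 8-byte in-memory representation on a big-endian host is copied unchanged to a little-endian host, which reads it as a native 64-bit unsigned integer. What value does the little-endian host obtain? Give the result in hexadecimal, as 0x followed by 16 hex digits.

0x263BB8D9959C4234

Stored big-endian, the bytes at ascending addresses are 34 42 9C 95 D9 B8 3B 26.
Read back as little-endian, the first byte is least significant, giving 0x263BB8D9959C4234.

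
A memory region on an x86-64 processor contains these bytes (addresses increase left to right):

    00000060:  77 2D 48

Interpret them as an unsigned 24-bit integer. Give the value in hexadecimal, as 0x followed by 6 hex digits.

Little-endian: lowest address holds the least-significant byte.
Reassemble most-significant byte first: 48 2D 77 → 0x482D77.

0x482D77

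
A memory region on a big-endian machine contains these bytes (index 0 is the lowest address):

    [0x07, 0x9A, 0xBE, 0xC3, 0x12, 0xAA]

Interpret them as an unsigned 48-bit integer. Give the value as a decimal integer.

Big-endian: lowest address holds the most-significant byte.
The bytes are already most-significant first: 0x079ABEC312AA.
0x079ABEC312AA = 8361206813354.

8361206813354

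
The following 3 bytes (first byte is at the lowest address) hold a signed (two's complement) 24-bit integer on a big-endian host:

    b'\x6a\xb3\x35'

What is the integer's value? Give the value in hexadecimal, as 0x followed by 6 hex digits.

In big-endian order the high byte comes first in memory.
The bytes are already most-significant first: 0x6AB335.

0x6AB335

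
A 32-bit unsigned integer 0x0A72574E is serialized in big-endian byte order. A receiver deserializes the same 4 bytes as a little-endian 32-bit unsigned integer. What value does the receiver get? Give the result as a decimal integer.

1314353674

Stored big-endian, the bytes at ascending addresses are 0A 72 57 4E.
Read back as little-endian, the first byte is least significant, giving 0x4E57720A.
0x4E57720A = 1314353674.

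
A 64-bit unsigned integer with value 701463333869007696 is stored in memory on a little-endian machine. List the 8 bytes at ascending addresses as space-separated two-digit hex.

50 33 39 86 2F 19 BC 09

701463333869007696 in hexadecimal, padded to 64 bits, is 0x09BC192F86393350.
Split into bytes (most-significant first): 09 BC 19 2F 86 39 33 50.
Little-endian: lowest address holds the least-significant byte.
So at ascending addresses the bytes are 50 33 39 86 2F 19 BC 09.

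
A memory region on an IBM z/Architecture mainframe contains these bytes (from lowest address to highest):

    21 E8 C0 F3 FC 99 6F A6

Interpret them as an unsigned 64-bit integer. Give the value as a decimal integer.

2443414951995994022

Big-endian stores the most-significant byte at the lowest address.
The bytes are already most-significant first: 0x21E8C0F3FC996FA6.
0x21E8C0F3FC996FA6 = 2443414951995994022.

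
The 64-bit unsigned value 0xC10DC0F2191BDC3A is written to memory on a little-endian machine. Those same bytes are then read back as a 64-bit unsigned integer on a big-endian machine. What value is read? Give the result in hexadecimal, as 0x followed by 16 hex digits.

0x3ADC1B19F2C00DC1

Stored little-endian, the bytes at ascending addresses are 3A DC 1B 19 F2 C0 0D C1.
Read back as big-endian, the last byte is least significant, giving 0x3ADC1B19F2C00DC1.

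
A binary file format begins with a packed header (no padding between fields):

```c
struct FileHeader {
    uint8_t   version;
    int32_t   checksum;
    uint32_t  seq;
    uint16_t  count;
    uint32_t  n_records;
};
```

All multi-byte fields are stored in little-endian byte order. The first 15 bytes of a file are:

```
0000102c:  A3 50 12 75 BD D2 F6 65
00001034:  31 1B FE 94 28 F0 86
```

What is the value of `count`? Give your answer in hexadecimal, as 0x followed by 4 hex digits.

`count` follows `version` (1 B), `checksum` (4 B), `seq` (4 B), so it starts at offset 1 + 4 + 4 = 9 and occupies 2 bytes.
Bytes at offsets 9..10: 1B FE.
Little-endian stores the least-significant byte at the lowest address.
Reassemble most-significant byte first: FE 1B → 0xFE1B.

0xFE1B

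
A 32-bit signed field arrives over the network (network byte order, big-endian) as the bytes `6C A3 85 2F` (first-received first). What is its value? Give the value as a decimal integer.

In big-endian order the high byte comes first in memory.
The bytes are already most-significant first: 0x6CA3852F.
0x6CA3852F = 1822655791.

1822655791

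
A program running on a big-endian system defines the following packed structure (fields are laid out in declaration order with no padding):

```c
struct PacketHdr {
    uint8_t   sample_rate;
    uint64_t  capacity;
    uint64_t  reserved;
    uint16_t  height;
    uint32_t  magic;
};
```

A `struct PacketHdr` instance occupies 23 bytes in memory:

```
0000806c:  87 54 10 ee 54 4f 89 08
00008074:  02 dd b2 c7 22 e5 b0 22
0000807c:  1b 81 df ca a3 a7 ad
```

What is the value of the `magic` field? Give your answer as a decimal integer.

3399722925

`magic` follows `sample_rate` (1 B), `capacity` (8 B), `reserved` (8 B), `height` (2 B), so it starts at offset 1 + 8 + 8 + 2 = 19 and occupies 4 bytes.
Bytes at offsets 19..22: CA A3 A7 AD.
Big-endian stores the most-significant byte at the lowest address.
The bytes are already most-significant first: 0xCAA3A7AD.
0xCAA3A7AD = 3399722925.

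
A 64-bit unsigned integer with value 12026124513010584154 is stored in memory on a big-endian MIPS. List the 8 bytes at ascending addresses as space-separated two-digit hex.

A6 E5 60 87 06 9D 0A 5A

12026124513010584154 in hexadecimal, padded to 64 bits, is 0xA6E56087069D0A5A.
Split into bytes (most-significant first): A6 E5 60 87 06 9D 0A 5A.
In big-endian order the high byte comes first in memory.
So the memory order matches the most-significant-first order: A6 E5 60 87 06 9D 0A 5A.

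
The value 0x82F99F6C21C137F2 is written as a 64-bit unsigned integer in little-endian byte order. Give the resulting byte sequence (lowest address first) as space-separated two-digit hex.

F2 37 C1 21 6C 9F F9 82

Split into bytes (most-significant first): 82 F9 9F 6C 21 C1 37 F2.
Little-endian: lowest address holds the least-significant byte.
So at ascending addresses the bytes are F2 37 C1 21 6C 9F F9 82.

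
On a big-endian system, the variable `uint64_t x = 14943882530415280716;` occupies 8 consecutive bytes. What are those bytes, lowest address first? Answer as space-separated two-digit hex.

CF 63 55 FC 3E 91 82 4C

14943882530415280716 in hexadecimal, padded to 64 bits, is 0xCF6355FC3E91824C.
Split into bytes (most-significant first): CF 63 55 FC 3E 91 82 4C.
Big-endian: lowest address holds the most-significant byte.
So the memory order matches the most-significant-first order: CF 63 55 FC 3E 91 82 4C.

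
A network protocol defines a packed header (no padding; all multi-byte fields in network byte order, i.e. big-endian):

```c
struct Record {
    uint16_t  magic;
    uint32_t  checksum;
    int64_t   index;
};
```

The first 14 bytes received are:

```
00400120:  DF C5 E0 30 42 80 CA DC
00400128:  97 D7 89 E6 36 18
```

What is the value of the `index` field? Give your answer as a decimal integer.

`index` follows `magic` (2 B), `checksum` (4 B), so it starts at offset 2 + 4 = 6 and occupies 8 bytes.
Bytes at offsets 6..13: CA DC 97 D7 89 E6 36 18.
Big-endian stores the most-significant byte at the lowest address.
The bytes are already most-significant first: 0xCADC97D789E63618.
Top bit is set, so as a signed 64-bit value this is 0xCADC97D789E63618 − 2^64 = -3829018631184435688.

-3829018631184435688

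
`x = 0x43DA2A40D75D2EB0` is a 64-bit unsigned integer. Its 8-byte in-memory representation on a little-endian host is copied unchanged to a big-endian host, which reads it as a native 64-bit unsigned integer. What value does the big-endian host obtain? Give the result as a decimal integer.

Stored little-endian, the bytes at ascending addresses are B0 2E 5D D7 40 2A DA 43.
Read back as big-endian, the last byte is least significant, giving 0xB02E5DD7402ADA43.
0xB02E5DD7402ADA43 = 12695187578679908931.

12695187578679908931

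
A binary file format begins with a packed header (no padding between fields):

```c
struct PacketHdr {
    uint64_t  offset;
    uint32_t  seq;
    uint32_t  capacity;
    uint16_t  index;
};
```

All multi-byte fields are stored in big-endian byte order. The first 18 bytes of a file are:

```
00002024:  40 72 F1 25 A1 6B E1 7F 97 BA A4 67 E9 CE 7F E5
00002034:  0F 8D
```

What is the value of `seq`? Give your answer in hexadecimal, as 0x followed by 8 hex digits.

0x97BAA467

`seq` follows `offset` (8 bytes), so it starts at byte offset 8 and occupies 4 bytes.
Bytes at offsets 8..11: 97 BA A4 67.
Big-endian stores the most-significant byte at the lowest address.
The bytes are already most-significant first: 0x97BAA467.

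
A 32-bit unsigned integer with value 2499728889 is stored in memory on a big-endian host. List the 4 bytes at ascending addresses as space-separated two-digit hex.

2499728889 in hexadecimal, padded to 32 bits, is 0x94FED5F9.
Split into bytes (most-significant first): 94 FE D5 F9.
Big-endian: lowest address holds the most-significant byte.
So the memory order matches the most-significant-first order: 94 FE D5 F9.

94 FE D5 F9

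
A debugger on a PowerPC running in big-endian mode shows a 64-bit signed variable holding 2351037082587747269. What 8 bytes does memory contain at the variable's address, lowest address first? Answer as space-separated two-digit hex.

20 A0 8F C5 31 69 D3 C5

2351037082587747269 in hexadecimal, padded to 64 bits, is 0x20A08FC53169D3C5.
Split into bytes (most-significant first): 20 A0 8F C5 31 69 D3 C5.
In big-endian order the high byte comes first in memory.
So the memory order matches the most-significant-first order: 20 A0 8F C5 31 69 D3 C5.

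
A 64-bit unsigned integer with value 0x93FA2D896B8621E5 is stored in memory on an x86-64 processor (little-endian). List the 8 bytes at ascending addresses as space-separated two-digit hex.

Split into bytes (most-significant first): 93 FA 2D 89 6B 86 21 E5.
Little-endian stores the least-significant byte at the lowest address.
So at ascending addresses the bytes are E5 21 86 6B 89 2D FA 93.

E5 21 86 6B 89 2D FA 93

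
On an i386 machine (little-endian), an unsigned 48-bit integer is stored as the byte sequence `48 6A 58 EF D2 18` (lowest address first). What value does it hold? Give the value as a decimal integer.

27294237747784

In little-endian order the low byte comes first in memory.
Reassemble most-significant byte first: 18 D2 EF 58 6A 48 → 0x18D2EF586A48.
0x18D2EF586A48 = 27294237747784.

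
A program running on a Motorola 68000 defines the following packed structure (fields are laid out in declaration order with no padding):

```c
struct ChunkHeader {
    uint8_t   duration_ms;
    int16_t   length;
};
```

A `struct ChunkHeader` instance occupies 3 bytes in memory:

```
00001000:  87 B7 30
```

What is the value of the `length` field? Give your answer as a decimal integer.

-18640

`length` follows `duration_ms` (1 byte), so it starts at byte offset 1 and occupies 2 bytes.
Bytes at offsets 1..2: B7 30.
Big-endian stores the most-significant byte at the lowest address.
The bytes are already most-significant first: 0xB730.
Top bit is set, so as a signed 16-bit value this is 0xB730 − 2^16 = -18640.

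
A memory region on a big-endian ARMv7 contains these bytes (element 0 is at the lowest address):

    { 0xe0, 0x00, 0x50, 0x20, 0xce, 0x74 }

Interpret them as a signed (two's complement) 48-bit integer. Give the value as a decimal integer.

Big-endian stores the most-significant byte at the lowest address.
The bytes are already most-significant first: 0xE0005020CE74.
Top bit is set, so as a signed 48-bit value this is 0xE0005020CE74 − 2^48 = -35183027761548.

-35183027761548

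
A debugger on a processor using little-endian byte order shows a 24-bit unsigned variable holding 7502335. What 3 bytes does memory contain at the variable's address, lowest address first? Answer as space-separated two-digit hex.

FF 79 72

7502335 in hexadecimal, padded to 24 bits, is 0x7279FF.
Split into bytes (most-significant first): 72 79 FF.
In little-endian order the low byte comes first in memory.
So at ascending addresses the bytes are FF 79 72.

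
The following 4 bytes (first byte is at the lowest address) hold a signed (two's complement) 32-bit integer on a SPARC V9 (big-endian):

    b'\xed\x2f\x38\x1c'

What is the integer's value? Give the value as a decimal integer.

-315672548

In big-endian order the high byte comes first in memory.
The bytes are already most-significant first: 0xED2F381C.
Top bit is set, so as a signed 32-bit value this is 0xED2F381C − 2^32 = -315672548.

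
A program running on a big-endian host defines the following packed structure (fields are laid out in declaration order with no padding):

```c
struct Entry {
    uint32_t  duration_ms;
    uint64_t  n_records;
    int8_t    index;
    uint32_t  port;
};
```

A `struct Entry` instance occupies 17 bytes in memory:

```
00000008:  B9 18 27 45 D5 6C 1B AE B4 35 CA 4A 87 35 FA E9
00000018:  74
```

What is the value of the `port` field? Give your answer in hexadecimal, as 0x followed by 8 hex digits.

0x35FAE974

`port` follows `duration_ms` (4 B), `n_records` (8 B), `index` (1 B), so it starts at offset 4 + 8 + 1 = 13 and occupies 4 bytes.
Bytes at offsets 13..16: 35 FA E9 74.
In big-endian order the high byte comes first in memory.
The bytes are already most-significant first: 0x35FAE974.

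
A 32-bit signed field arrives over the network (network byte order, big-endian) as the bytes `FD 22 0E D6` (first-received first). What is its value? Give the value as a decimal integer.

Big-endian: lowest address holds the most-significant byte.
The bytes are already most-significant first: 0xFD220ED6.
Top bit is set, so as a signed 32-bit value this is 0xFD220ED6 − 2^32 = -48099626.

-48099626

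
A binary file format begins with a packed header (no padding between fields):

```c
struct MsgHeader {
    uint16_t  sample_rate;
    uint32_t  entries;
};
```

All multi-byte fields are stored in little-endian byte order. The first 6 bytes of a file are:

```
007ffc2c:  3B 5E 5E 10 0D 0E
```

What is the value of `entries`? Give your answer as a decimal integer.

235737182

`entries` follows `sample_rate` (2 bytes), so it starts at byte offset 2 and occupies 4 bytes.
Bytes at offsets 2..5: 5E 10 0D 0E.
In little-endian order the low byte comes first in memory.
Reassemble most-significant byte first: 0E 0D 10 5E → 0x0E0D105E.
0x0E0D105E = 235737182.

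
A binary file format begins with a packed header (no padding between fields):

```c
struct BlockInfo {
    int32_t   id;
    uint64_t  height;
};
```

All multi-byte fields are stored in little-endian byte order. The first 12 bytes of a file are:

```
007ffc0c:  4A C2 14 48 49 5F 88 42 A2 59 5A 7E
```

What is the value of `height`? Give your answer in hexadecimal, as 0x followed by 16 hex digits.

`height` follows `id` (4 bytes), so it starts at byte offset 4 and occupies 8 bytes.
Bytes at offsets 4..11: 49 5F 88 42 A2 59 5A 7E.
Little-endian: lowest address holds the least-significant byte.
Reassemble most-significant byte first: 7E 5A 59 A2 42 88 5F 49 → 0x7E5A59A242885F49.

0x7E5A59A242885F49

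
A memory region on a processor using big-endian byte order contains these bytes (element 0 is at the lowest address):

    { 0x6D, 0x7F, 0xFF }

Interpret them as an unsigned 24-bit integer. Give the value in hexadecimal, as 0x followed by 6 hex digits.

0x6D7FFF

In big-endian order the high byte comes first in memory.
The bytes are already most-significant first: 0x6D7FFF.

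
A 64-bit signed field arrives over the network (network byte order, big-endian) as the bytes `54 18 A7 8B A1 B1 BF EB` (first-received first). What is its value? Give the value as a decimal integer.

In big-endian order the high byte comes first in memory.
The bytes are already most-significant first: 0x5418A78BA1B1BFEB.
0x5418A78BA1B1BFEB = 6059777516782075883.

6059777516782075883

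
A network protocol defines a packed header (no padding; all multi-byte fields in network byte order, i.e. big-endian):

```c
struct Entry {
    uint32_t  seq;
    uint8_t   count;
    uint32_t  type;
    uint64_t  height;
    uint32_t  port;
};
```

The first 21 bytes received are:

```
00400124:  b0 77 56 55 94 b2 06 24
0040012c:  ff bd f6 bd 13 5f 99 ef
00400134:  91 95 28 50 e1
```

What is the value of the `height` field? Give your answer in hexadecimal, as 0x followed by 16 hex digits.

`height` follows `seq` (4 B), `count` (1 B), `type` (4 B), so it starts at offset 4 + 1 + 4 = 9 and occupies 8 bytes.
Bytes at offsets 9..16: BD F6 BD 13 5F 99 EF 91.
In big-endian order the high byte comes first in memory.
The bytes are already most-significant first: 0xBDF6BD135F99EF91.

0xBDF6BD135F99EF91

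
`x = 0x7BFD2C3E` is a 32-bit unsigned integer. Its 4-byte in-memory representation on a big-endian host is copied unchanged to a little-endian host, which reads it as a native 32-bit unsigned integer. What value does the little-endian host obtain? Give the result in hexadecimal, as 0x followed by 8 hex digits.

Stored big-endian, the bytes at ascending addresses are 7B FD 2C 3E.
Read back as little-endian, the first byte is least significant, giving 0x3E2CFD7B.

0x3E2CFD7B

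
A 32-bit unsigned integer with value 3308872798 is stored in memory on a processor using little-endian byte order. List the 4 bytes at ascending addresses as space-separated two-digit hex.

5E 64 39 C5

3308872798 in hexadecimal, padded to 32 bits, is 0xC539645E.
Split into bytes (most-significant first): C5 39 64 5E.
Little-endian: lowest address holds the least-significant byte.
So at ascending addresses the bytes are 5E 64 39 C5.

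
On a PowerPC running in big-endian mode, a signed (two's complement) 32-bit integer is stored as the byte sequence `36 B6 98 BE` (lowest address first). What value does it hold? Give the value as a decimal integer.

917936318

In big-endian order the high byte comes first in memory.
The bytes are already most-significant first: 0x36B698BE.
0x36B698BE = 917936318.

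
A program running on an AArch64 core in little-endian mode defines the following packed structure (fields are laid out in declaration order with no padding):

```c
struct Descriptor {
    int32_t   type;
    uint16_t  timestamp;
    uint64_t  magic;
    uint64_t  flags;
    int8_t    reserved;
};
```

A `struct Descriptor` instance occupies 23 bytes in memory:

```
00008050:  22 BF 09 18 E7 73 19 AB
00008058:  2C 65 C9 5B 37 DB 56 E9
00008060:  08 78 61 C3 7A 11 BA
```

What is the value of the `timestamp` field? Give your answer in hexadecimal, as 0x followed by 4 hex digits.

`timestamp` follows `type` (4 bytes), so it starts at byte offset 4 and occupies 2 bytes.
Bytes at offsets 4..5: E7 73.
In little-endian order the low byte comes first in memory.
Reassemble most-significant byte first: 73 E7 → 0x73E7.

0x73E7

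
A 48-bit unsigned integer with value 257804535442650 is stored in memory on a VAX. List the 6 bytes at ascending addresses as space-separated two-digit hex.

257804535442650 in hexadecimal, padded to 48 bits, is 0xEA78CBC1ACDA.
Split into bytes (most-significant first): EA 78 CB C1 AC DA.
In little-endian order the low byte comes first in memory.
So at ascending addresses the bytes are DA AC C1 CB 78 EA.

DA AC C1 CB 78 EA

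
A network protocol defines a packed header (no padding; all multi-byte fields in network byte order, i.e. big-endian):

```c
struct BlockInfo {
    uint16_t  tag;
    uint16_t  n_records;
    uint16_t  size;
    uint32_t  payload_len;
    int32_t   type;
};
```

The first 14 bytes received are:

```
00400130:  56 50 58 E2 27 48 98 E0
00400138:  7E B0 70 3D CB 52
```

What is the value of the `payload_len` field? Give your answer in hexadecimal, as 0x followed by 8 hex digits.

`payload_len` follows `tag` (2 B), `n_records` (2 B), `size` (2 B), so it starts at offset 2 + 2 + 2 = 6 and occupies 4 bytes.
Bytes at offsets 6..9: 98 E0 7E B0.
In big-endian order the high byte comes first in memory.
The bytes are already most-significant first: 0x98E07EB0.

0x98E07EB0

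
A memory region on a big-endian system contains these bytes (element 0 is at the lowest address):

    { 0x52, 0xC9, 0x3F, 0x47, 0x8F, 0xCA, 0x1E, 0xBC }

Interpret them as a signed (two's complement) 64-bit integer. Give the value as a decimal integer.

Big-endian: lowest address holds the most-significant byte.
The bytes are already most-significant first: 0x52C93F478FCA1EBC.
0x52C93F478FCA1EBC = 5965368758016548540.

5965368758016548540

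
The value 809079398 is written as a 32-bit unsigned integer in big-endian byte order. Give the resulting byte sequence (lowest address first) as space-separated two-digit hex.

30 39 92 66

809079398 in hexadecimal, padded to 32 bits, is 0x30399266.
Split into bytes (most-significant first): 30 39 92 66.
Big-endian stores the most-significant byte at the lowest address.
So the memory order matches the most-significant-first order: 30 39 92 66.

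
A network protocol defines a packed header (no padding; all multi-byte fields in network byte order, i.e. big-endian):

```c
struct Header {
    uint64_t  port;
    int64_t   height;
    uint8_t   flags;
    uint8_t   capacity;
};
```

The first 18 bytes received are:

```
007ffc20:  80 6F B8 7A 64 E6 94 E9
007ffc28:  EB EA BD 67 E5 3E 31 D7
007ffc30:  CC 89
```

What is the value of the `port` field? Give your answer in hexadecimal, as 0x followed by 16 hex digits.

`port` is the first field, at byte offset 0, occupying 8 bytes.
Bytes at offsets 0..7: 80 6F B8 7A 64 E6 94 E9.
In big-endian order the high byte comes first in memory.
The bytes are already most-significant first: 0x806FB87A64E694E9.

0x806FB87A64E694E9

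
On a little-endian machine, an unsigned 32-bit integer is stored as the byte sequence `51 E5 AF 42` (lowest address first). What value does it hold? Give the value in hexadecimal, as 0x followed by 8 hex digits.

Little-endian: lowest address holds the least-significant byte.
Reassemble most-significant byte first: 42 AF E5 51 → 0x42AFE551.

0x42AFE551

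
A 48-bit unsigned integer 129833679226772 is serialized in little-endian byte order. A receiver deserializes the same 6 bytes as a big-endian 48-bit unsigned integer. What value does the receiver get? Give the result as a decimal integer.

129833679226772 in 48-bit hexadecimal is 0x761542548794.
Stored little-endian, the bytes at ascending addresses are 94 87 54 42 15 76.
Read back as big-endian, the last byte is least significant, giving 0x948754421576.
0x948754421576 = 163308955112822.

163308955112822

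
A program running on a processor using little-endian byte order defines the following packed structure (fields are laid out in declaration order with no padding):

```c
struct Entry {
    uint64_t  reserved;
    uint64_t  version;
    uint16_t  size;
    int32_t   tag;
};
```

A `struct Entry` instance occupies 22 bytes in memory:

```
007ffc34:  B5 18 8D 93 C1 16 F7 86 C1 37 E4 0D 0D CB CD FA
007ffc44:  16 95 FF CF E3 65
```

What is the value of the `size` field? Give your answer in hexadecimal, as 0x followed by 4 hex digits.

0x9516

`size` follows `reserved` (8 B), `version` (8 B), so it starts at offset 8 + 8 = 16 and occupies 2 bytes.
Bytes at offsets 16..17: 16 95.
Little-endian stores the least-significant byte at the lowest address.
Reassemble most-significant byte first: 95 16 → 0x9516.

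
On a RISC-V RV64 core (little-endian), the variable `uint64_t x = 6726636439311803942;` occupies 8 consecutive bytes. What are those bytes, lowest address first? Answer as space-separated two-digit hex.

6726636439311803942 in hexadecimal, padded to 64 bits, is 0x5D59D033CA60E626.
Split into bytes (most-significant first): 5D 59 D0 33 CA 60 E6 26.
Little-endian: lowest address holds the least-significant byte.
So at ascending addresses the bytes are 26 E6 60 CA 33 D0 59 5D.

26 E6 60 CA 33 D0 59 5D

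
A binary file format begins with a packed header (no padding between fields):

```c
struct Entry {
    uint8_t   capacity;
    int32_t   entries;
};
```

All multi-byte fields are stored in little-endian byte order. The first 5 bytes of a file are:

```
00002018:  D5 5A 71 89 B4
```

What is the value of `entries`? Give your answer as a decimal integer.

`entries` follows `capacity` (1 byte), so it starts at byte offset 1 and occupies 4 bytes.
Bytes at offsets 1..4: 5A 71 89 B4.
Little-endian: lowest address holds the least-significant byte.
Reassemble most-significant byte first: B4 89 71 5A → 0xB489715A.
Top bit is set, so as a signed 32-bit value this is 0xB489715A − 2^32 = -1266060966.

-1266060966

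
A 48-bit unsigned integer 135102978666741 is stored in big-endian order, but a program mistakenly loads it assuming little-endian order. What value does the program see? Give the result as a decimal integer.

135102978666741 in 48-bit hexadecimal is 0x7AE01D0D30F5.
Stored big-endian, the bytes at ascending addresses are 7A E0 1D 0D 30 F5.
Read back as little-endian, the first byte is least significant, giving 0xF5300D1DE07A.
0xF5300D1DE07A = 269586727297146.

269586727297146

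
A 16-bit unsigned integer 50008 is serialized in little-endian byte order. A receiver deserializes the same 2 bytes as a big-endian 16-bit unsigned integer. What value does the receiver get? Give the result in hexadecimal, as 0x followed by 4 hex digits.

0x58C3

50008 in 16-bit hexadecimal is 0xC358.
Stored little-endian, the bytes at ascending addresses are 58 C3.
Read back as big-endian, the last byte is least significant, giving 0x58C3.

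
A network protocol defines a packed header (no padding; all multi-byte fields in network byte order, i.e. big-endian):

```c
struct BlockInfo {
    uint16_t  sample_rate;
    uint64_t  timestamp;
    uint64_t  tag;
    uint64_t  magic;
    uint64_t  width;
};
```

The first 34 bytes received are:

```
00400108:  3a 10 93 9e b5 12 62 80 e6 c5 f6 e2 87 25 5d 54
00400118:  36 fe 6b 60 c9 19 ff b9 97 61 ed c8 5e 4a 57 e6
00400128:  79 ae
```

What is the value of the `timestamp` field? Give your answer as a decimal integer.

10637138460462343877

`timestamp` follows `sample_rate` (2 bytes), so it starts at byte offset 2 and occupies 8 bytes.
Bytes at offsets 2..9: 93 9E B5 12 62 80 E6 C5.
Big-endian stores the most-significant byte at the lowest address.
The bytes are already most-significant first: 0x939EB5126280E6C5.
0x939EB5126280E6C5 = 10637138460462343877.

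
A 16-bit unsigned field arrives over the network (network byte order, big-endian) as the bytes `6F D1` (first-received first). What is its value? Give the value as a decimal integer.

28625

Big-endian stores the most-significant byte at the lowest address.
The bytes are already most-significant first: 0x6FD1.
0x6FD1 = 28625.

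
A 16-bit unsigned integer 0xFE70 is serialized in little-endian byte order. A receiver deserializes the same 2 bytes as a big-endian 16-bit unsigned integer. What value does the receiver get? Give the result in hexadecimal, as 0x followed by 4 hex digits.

0x70FE

Stored little-endian, the bytes at ascending addresses are 70 FE.
Read back as big-endian, the last byte is least significant, giving 0x70FE.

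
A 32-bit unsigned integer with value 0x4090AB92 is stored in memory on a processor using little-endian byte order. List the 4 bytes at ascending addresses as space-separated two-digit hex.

Split into bytes (most-significant first): 40 90 AB 92.
Little-endian stores the least-significant byte at the lowest address.
So at ascending addresses the bytes are 92 AB 90 40.

92 AB 90 40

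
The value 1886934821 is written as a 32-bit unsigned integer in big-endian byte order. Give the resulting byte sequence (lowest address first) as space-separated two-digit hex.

1886934821 in hexadecimal, padded to 32 bits, is 0x70785725.
Split into bytes (most-significant first): 70 78 57 25.
Big-endian stores the most-significant byte at the lowest address.
So the memory order matches the most-significant-first order: 70 78 57 25.

70 78 57 25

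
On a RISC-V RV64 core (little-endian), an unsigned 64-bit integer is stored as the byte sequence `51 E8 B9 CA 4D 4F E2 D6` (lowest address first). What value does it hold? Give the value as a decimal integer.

Little-endian: lowest address holds the least-significant byte.
Reassemble most-significant byte first: D6 E2 4F 4D CA B9 E8 51 → 0xD6E24F4DCAB9E851.
0xD6E24F4DCAB9E851 = 15484025664385443921.

15484025664385443921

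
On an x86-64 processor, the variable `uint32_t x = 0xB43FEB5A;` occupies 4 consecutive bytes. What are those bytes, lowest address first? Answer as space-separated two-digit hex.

Split into bytes (most-significant first): B4 3F EB 5A.
Little-endian stores the least-significant byte at the lowest address.
So at ascending addresses the bytes are 5A EB 3F B4.

5A EB 3F B4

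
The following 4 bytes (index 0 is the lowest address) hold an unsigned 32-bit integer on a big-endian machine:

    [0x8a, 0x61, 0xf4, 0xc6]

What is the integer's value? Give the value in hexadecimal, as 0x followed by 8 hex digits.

Big-endian: lowest address holds the most-significant byte.
The bytes are already most-significant first: 0x8A61F4C6.

0x8A61F4C6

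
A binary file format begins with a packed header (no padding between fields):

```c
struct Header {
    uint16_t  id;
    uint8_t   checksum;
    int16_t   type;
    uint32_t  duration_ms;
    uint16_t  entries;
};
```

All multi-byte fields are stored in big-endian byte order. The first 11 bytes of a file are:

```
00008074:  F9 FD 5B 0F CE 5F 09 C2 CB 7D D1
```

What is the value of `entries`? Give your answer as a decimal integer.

32209

`entries` follows `id` (2 B), `checksum` (1 B), `type` (2 B), `duration_ms` (4 B), so it starts at offset 2 + 1 + 2 + 4 = 9 and occupies 2 bytes.
Bytes at offsets 9..10: 7D D1.
Big-endian: lowest address holds the most-significant byte.
The bytes are already most-significant first: 0x7DD1.
0x7DD1 = 32209.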